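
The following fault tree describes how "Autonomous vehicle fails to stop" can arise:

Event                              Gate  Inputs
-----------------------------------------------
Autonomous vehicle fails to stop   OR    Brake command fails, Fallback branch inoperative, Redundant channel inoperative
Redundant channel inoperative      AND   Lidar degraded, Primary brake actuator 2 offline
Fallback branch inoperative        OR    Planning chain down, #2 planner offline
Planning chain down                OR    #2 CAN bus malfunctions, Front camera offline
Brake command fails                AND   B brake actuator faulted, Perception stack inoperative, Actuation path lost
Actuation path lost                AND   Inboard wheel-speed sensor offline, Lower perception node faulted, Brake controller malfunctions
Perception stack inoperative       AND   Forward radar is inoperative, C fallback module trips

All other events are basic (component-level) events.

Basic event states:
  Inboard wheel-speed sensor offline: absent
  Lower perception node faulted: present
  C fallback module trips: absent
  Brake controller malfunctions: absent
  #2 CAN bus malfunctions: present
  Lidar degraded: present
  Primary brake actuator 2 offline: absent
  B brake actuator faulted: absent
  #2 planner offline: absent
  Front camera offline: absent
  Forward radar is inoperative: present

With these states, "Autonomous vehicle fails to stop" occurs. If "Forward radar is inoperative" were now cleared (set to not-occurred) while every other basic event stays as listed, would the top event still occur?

Yes

Counterfactual: set "Forward radar is inoperative" to not occurred.
Perception stack inoperative [AND]: Forward radar is inoperative=not, C fallback module trips=not → not all inputs occur → does not occur.
Actuation path lost [AND]: Inboard wheel-speed sensor offline=not, Lower perception node faulted=occurs, Brake controller malfunctions=not → not all inputs occur → does not occur.
Brake command fails [AND]: B brake actuator faulted=not, Perception stack inoperative=not, Actuation path lost=not → not all inputs occur → does not occur.
Planning chain down [OR]: #2 CAN bus malfunctions=occurs, Front camera offline=not → at least one input occurs → occurs.
Fallback branch inoperative [OR]: Planning chain down=occurs, #2 planner offline=not → at least one input occurs → occurs.
Redundant channel inoperative [AND]: Lidar degraded=occurs, Primary brake actuator 2 offline=not → not all inputs occur → does not occur.
Autonomous vehicle fails to stop [OR]: Brake command fails=not, Fallback branch inoperative=occurs, Redundant channel inoperative=not → at least one input occurs → occurs.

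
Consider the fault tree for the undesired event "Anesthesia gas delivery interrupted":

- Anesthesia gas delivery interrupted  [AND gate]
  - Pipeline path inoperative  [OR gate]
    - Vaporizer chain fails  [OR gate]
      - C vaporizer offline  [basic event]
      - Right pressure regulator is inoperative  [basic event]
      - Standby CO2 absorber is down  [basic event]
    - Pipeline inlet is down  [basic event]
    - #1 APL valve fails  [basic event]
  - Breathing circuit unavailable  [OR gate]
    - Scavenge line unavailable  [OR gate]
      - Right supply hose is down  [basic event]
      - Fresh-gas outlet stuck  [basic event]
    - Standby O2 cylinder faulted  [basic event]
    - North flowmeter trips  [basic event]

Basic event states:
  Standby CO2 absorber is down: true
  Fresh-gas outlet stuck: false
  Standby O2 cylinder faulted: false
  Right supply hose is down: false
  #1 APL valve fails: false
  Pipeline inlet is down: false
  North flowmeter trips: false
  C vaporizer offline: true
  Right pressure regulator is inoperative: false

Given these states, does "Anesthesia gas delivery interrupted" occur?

Vaporizer chain fails [OR]: C vaporizer offline=occurs, Right pressure regulator is inoperative=not, Standby CO2 absorber is down=occurs → at least one input occurs → occurs.
Pipeline path inoperative [OR]: Vaporizer chain fails=occurs, Pipeline inlet is down=not, #1 APL valve fails=not → at least one input occurs → occurs.
Scavenge line unavailable [OR]: Right supply hose is down=not, Fresh-gas outlet stuck=not → no input occurs → does not occur.
Breathing circuit unavailable [OR]: Scavenge line unavailable=not, Standby O2 cylinder faulted=not, North flowmeter trips=not → no input occurs → does not occur.
Anesthesia gas delivery interrupted [AND]: Pipeline path inoperative=occurs, Breathing circuit unavailable=not → not all inputs occur → does not occur.

No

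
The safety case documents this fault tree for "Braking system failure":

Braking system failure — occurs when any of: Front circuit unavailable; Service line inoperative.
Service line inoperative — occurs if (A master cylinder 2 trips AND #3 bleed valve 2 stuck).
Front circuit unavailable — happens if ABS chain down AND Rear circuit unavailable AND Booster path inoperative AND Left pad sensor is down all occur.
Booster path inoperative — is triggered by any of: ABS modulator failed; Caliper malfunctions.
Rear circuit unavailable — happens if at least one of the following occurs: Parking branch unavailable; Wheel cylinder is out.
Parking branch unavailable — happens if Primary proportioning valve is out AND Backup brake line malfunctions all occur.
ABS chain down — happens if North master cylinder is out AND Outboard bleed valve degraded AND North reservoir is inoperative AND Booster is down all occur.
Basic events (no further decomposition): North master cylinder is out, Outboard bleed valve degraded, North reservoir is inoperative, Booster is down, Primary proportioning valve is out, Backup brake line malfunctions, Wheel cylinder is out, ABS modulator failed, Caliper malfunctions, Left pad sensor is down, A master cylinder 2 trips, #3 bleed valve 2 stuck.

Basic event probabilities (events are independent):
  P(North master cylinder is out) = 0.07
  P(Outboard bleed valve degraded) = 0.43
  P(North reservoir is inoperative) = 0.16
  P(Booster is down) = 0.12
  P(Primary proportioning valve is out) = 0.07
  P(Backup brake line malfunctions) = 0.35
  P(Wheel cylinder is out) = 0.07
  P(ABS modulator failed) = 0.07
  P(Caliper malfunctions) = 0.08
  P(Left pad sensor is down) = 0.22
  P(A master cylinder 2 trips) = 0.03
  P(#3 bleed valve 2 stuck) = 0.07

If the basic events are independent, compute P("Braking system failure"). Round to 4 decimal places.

P(ABS chain down) [AND] = 0.07 × 0.43 × 0.16 × 0.12 = 0.000578
P(Parking branch unavailable) [AND] = 0.07 × 0.35 = 0.024500
P(Rear circuit unavailable) [OR] = 1 − (1−0.024500) × (1−0.07) = 0.092785
P(Booster path inoperative) [OR] = 1 − (1−0.07) × (1−0.08) = 0.144400
P(Front circuit unavailable) [AND] = 0.000578 × 0.092785 × 0.144400 × 0.22 = 0.000002
P(Service line inoperative) [AND] = 0.03 × 0.07 = 0.002100
P(Braking system failure) [OR] = 1 − (1−0.000002) × (1−0.002100) = 0.002102
Rounded to 4 decimal places: P(Braking system failure) ≈ 0.0021.

0.0021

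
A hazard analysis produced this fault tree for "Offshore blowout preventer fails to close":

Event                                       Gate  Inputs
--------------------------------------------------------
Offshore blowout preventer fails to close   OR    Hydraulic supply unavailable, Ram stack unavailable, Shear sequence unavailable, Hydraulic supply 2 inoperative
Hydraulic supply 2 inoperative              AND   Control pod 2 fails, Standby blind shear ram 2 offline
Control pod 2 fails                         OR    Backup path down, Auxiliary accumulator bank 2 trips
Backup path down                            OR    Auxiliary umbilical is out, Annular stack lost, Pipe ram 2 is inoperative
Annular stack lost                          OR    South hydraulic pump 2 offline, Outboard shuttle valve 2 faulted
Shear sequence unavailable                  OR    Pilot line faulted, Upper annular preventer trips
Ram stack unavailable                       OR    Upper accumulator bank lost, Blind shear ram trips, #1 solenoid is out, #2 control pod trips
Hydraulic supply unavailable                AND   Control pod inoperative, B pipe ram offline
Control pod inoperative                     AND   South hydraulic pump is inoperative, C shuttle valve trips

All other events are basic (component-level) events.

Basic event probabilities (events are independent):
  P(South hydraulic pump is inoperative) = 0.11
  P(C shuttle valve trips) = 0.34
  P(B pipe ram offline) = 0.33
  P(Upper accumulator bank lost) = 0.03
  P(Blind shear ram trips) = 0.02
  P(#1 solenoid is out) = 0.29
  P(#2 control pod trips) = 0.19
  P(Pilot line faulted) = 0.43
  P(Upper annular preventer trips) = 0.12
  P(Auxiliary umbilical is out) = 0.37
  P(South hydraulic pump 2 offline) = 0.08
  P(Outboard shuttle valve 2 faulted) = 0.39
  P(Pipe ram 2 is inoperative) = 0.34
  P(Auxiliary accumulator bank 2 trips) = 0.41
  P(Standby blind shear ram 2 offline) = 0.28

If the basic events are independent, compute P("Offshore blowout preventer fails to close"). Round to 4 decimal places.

0.7946

P(Control pod inoperative) [AND] = 0.11 × 0.34 = 0.037400
P(Hydraulic supply unavailable) [AND] = 0.037400 × 0.33 = 0.012342
P(Ram stack unavailable) [OR] = 1 − (1−0.03) × (1−0.02) × (1−0.29) × (1−0.19) = 0.453310
P(Shear sequence unavailable) [OR] = 1 − (1−0.43) × (1−0.12) = 0.498400
P(Annular stack lost) [OR] = 1 − (1−0.08) × (1−0.39) = 0.438800
P(Backup path down) [OR] = 1 − (1−0.37) × (1−0.438800) × (1−0.34) = 0.766653
P(Control pod 2 fails) [OR] = 1 − (1−0.766653) × (1−0.41) = 0.862325
P(Hydraulic supply 2 inoperative) [AND] = 0.862325 × 0.28 = 0.241451
P(Offshore blowout preventer fails to close) [OR] = 1 − (1−0.012342) × (1−0.453310) × (1−0.498400) × (1−0.241451) = 0.794558
Rounded to 4 decimal places: P(Offshore blowout preventer fails to close) ≈ 0.7946.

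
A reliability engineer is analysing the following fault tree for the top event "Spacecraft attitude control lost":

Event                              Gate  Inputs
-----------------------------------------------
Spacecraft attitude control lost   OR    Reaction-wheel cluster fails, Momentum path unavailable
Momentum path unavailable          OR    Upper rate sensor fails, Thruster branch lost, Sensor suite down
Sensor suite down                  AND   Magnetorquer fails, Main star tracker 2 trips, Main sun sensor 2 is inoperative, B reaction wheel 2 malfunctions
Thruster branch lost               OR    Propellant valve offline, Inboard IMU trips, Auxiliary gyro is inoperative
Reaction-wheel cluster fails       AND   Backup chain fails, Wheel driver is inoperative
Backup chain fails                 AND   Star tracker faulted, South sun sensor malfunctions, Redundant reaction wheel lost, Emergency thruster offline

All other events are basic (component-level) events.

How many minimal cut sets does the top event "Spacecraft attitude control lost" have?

Backup chain fails [AND]: one cut set from each child combined → 1 × 1 × 1 × 1 = 1 cut set(s).
Reaction-wheel cluster fails [AND]: one cut set from each child combined → 1 × 1 = 1 cut set(s).
Thruster branch lost [OR]: union of children's cut sets → 3 cut set(s).
Sensor suite down [AND]: one cut set from each child combined → 1 × 1 × 1 × 1 = 1 cut set(s).
Momentum path unavailable [OR]: union of children's cut sets → 5 cut set(s).
Spacecraft attitude control lost [OR]: union of children's cut sets → 6 cut set(s).
Minimal cut sets: {Emergency thruster offline, Redundant reaction wheel lost, South sun sensor malfunctions, Star tracker faulted, Wheel driver is inoperative}; {Upper rate sensor fails}; {Propellant valve offline}; {Inboard IMU trips}; {Auxiliary gyro is inoperative}; {B reaction wheel 2 malfunctions, Magnetorquer fails, Main star tracker 2 trips, Main sun sensor 2 is inoperative}.

6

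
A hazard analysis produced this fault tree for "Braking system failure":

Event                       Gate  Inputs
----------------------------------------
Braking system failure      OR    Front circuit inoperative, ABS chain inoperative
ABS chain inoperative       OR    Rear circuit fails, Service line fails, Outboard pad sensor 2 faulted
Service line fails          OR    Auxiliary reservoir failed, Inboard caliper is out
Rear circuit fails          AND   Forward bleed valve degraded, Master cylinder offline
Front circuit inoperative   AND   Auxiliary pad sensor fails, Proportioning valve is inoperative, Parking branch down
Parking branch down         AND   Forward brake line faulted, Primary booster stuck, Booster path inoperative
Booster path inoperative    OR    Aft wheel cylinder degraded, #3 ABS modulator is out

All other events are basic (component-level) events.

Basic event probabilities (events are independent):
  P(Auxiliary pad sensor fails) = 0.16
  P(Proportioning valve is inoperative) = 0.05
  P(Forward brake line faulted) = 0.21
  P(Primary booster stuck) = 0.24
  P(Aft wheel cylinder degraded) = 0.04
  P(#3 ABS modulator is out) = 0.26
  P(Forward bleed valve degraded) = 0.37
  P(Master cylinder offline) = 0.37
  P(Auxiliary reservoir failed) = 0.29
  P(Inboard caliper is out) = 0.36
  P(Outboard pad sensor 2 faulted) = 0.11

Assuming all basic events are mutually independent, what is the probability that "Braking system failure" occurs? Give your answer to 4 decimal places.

0.6510

P(Booster path inoperative) [OR] = 1 − (1−0.04) × (1−0.26) = 0.289600
P(Parking branch down) [AND] = 0.21 × 0.24 × 0.289600 = 0.014596
P(Front circuit inoperative) [AND] = 0.16 × 0.05 × 0.014596 = 0.000117
P(Rear circuit fails) [AND] = 0.37 × 0.37 = 0.136900
P(Service line fails) [OR] = 1 − (1−0.29) × (1−0.36) = 0.545600
P(ABS chain inoperative) [OR] = 1 − (1−0.136900) × (1−0.545600) × (1−0.11) = 0.650949
P(Braking system failure) [OR] = 1 − (1−0.000117) × (1−0.650949) = 0.650990
Rounded to 4 decimal places: P(Braking system failure) ≈ 0.6510.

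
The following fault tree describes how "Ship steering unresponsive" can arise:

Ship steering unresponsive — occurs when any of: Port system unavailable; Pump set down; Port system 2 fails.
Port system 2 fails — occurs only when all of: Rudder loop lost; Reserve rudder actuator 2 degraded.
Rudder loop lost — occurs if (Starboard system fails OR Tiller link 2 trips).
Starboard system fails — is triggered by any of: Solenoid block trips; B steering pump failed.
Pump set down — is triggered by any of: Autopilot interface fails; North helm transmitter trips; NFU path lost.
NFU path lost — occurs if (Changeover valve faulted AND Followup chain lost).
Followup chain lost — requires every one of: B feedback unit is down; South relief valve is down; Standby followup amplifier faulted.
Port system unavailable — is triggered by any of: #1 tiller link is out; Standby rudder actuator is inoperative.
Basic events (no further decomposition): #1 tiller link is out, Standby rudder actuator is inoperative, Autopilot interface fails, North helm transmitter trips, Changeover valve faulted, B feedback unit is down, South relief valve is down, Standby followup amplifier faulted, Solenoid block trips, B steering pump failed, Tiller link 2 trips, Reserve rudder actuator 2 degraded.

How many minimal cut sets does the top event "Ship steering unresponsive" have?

Port system unavailable [OR]: union of children's cut sets → 2 cut set(s).
Followup chain lost [AND]: one cut set from each child combined → 1 × 1 × 1 = 1 cut set(s).
NFU path lost [AND]: one cut set from each child combined → 1 × 1 = 1 cut set(s).
Pump set down [OR]: union of children's cut sets → 3 cut set(s).
Starboard system fails [OR]: union of children's cut sets → 2 cut set(s).
Rudder loop lost [OR]: union of children's cut sets → 3 cut set(s).
Port system 2 fails [AND]: one cut set from each child combined → 3 × 1 = 3 cut set(s).
Ship steering unresponsive [OR]: union of children's cut sets → 8 cut set(s).
Minimal cut sets: {#1 tiller link is out}; {Standby rudder actuator is inoperative}; {Autopilot interface fails}; {North helm transmitter trips}; {B feedback unit is down, Changeover valve faulted, South relief valve is down, Standby followup amplifier faulted}; {Reserve rudder actuator 2 degraded, Solenoid block trips}; {B steering pump failed, Reserve rudder actuator 2 degraded}; {Reserve rudder actuator 2 degraded, Tiller link 2 trips}.

8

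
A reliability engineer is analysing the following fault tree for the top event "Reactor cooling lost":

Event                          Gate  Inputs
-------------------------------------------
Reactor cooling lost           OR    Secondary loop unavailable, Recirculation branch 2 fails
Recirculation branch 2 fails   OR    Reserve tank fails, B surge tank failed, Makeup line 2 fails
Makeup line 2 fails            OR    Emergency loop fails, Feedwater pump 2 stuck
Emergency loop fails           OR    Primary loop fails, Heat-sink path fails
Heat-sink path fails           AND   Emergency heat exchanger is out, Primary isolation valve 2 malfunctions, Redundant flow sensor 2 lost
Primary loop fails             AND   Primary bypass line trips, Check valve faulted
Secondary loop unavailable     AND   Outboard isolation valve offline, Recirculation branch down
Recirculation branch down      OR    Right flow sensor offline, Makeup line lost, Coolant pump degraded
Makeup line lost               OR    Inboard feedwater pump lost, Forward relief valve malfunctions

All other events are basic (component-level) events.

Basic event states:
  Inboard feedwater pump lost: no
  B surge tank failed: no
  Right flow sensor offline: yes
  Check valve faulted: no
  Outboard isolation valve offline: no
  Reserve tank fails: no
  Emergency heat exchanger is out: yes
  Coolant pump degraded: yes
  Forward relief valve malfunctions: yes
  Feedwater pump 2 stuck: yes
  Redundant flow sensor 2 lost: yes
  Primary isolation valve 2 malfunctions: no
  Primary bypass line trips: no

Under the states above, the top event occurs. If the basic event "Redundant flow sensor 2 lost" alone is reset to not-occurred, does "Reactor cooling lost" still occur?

Counterfactual: set "Redundant flow sensor 2 lost" to not occurred.
Makeup line lost [OR]: Inboard feedwater pump lost=not, Forward relief valve malfunctions=occurs → at least one input occurs → occurs.
Recirculation branch down [OR]: Right flow sensor offline=occurs, Makeup line lost=occurs, Coolant pump degraded=occurs → at least one input occurs → occurs.
Secondary loop unavailable [AND]: Outboard isolation valve offline=not, Recirculation branch down=occurs → not all inputs occur → does not occur.
Primary loop fails [AND]: Primary bypass line trips=not, Check valve faulted=not → not all inputs occur → does not occur.
Heat-sink path fails [AND]: Emergency heat exchanger is out=occurs, Primary isolation valve 2 malfunctions=not, Redundant flow sensor 2 lost=not → not all inputs occur → does not occur.
Emergency loop fails [OR]: Primary loop fails=not, Heat-sink path fails=not → no input occurs → does not occur.
Makeup line 2 fails [OR]: Emergency loop fails=not, Feedwater pump 2 stuck=occurs → at least one input occurs → occurs.
Recirculation branch 2 fails [OR]: Reserve tank fails=not, B surge tank failed=not, Makeup line 2 fails=occurs → at least one input occurs → occurs.
Reactor cooling lost [OR]: Secondary loop unavailable=not, Recirculation branch 2 fails=occurs → at least one input occurs → occurs.

Yes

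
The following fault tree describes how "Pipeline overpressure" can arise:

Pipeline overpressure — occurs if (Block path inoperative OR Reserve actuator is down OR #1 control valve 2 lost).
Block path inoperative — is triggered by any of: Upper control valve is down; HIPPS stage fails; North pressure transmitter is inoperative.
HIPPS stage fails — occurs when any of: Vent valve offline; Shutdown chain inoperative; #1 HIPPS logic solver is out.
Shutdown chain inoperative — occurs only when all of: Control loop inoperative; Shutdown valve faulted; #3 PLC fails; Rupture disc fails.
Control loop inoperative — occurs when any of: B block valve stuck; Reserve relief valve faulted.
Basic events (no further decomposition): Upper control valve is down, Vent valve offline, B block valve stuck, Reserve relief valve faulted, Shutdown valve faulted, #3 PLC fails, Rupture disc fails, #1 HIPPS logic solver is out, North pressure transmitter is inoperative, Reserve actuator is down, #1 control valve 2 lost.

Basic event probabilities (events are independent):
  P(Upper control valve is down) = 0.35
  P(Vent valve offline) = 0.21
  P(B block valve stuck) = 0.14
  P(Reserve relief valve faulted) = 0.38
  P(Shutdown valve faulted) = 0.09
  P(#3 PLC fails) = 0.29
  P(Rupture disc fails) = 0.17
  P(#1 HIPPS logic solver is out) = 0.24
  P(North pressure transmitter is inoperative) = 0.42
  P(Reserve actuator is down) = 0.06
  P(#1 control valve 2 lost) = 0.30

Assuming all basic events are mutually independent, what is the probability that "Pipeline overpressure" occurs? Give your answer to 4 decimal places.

P(Control loop inoperative) [OR] = 1 − (1−0.14) × (1−0.38) = 0.466800
P(Shutdown chain inoperative) [AND] = 0.466800 × 0.09 × 0.29 × 0.17 = 0.002071
P(HIPPS stage fails) [OR] = 1 − (1−0.21) × (1−0.002071) × (1−0.24) = 0.400843
P(Block path inoperative) [OR] = 1 − (1−0.35) × (1−0.400843) × (1−0.42) = 0.774118
P(Pipeline overpressure) [OR] = 1 − (1−0.774118) × (1−0.06) × (1−0.30) = 0.851370
Rounded to 4 decimal places: P(Pipeline overpressure) ≈ 0.8514.

0.8514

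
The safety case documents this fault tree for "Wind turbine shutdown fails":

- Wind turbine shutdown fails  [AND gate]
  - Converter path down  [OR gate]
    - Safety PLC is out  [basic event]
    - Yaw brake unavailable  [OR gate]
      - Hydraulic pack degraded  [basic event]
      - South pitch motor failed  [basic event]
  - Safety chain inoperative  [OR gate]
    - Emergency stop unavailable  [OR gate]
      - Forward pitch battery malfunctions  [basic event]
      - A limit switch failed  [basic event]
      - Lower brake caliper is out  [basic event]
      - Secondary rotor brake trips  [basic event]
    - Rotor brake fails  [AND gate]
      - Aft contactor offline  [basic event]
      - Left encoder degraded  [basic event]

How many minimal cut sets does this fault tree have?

15

Yaw brake unavailable [OR]: union of children's cut sets → 2 cut set(s).
Converter path down [OR]: union of children's cut sets → 3 cut set(s).
Emergency stop unavailable [OR]: union of children's cut sets → 4 cut set(s).
Rotor brake fails [AND]: one cut set from each child combined → 1 × 1 = 1 cut set(s).
Safety chain inoperative [OR]: union of children's cut sets → 5 cut set(s).
Wind turbine shutdown fails [AND]: one cut set from each child combined → 3 × 5 = 15 cut set(s).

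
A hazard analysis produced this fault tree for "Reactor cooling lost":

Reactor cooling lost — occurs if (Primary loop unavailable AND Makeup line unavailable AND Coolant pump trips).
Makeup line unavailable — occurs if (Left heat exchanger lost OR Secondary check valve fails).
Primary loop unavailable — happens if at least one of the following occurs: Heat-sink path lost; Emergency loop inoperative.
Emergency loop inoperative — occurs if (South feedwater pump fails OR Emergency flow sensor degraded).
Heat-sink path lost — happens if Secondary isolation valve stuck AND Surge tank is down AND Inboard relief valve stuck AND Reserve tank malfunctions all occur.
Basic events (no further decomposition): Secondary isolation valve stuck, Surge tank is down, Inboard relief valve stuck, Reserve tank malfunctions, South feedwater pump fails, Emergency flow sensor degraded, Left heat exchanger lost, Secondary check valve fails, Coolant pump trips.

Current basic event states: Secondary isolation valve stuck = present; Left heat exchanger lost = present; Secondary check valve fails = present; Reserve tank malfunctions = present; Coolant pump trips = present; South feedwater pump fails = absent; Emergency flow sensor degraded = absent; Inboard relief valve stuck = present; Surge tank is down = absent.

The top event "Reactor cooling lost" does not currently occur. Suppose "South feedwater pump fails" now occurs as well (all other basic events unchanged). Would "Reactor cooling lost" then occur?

Yes

Counterfactual: set "South feedwater pump fails" to occurred.
Heat-sink path lost [AND]: Secondary isolation valve stuck=occurs, Surge tank is down=not, Inboard relief valve stuck=occurs, Reserve tank malfunctions=occurs → not all inputs occur → does not occur.
Emergency loop inoperative [OR]: South feedwater pump fails=occurs, Emergency flow sensor degraded=not → at least one input occurs → occurs.
Primary loop unavailable [OR]: Heat-sink path lost=not, Emergency loop inoperative=occurs → at least one input occurs → occurs.
Makeup line unavailable [OR]: Left heat exchanger lost=occurs, Secondary check valve fails=occurs → at least one input occurs → occurs.
Reactor cooling lost [AND]: Primary loop unavailable=occurs, Makeup line unavailable=occurs, Coolant pump trips=occurs → all inputs occur → occurs.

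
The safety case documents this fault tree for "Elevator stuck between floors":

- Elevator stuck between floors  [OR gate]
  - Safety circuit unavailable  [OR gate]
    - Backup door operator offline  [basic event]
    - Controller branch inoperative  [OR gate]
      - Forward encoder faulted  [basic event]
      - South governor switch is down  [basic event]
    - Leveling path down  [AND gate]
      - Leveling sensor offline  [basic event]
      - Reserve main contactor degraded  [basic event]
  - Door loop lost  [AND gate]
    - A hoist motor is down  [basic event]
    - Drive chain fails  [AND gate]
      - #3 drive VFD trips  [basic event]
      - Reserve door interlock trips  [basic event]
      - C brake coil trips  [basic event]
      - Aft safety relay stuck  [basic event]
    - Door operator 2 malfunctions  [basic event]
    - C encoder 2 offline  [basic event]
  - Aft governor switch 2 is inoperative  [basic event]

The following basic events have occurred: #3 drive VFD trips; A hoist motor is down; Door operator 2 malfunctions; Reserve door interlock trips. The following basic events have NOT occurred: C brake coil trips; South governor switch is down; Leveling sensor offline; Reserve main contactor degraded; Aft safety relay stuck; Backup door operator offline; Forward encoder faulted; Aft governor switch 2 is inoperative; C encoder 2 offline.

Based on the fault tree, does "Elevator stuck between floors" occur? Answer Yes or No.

No

Controller branch inoperative [OR]: Forward encoder faulted=not, South governor switch is down=not → no input occurs → does not occur.
Leveling path down [AND]: Leveling sensor offline=not, Reserve main contactor degraded=not → not all inputs occur → does not occur.
Safety circuit unavailable [OR]: Backup door operator offline=not, Controller branch inoperative=not, Leveling path down=not → no input occurs → does not occur.
Drive chain fails [AND]: #3 drive VFD trips=occurs, Reserve door interlock trips=occurs, C brake coil trips=not, Aft safety relay stuck=not → not all inputs occur → does not occur.
Door loop lost [AND]: A hoist motor is down=occurs, Drive chain fails=not, Door operator 2 malfunctions=occurs, C encoder 2 offline=not → not all inputs occur → does not occur.
Elevator stuck between floors [OR]: Safety circuit unavailable=not, Door loop lost=not, Aft governor switch 2 is inoperative=not → no input occurs → does not occur.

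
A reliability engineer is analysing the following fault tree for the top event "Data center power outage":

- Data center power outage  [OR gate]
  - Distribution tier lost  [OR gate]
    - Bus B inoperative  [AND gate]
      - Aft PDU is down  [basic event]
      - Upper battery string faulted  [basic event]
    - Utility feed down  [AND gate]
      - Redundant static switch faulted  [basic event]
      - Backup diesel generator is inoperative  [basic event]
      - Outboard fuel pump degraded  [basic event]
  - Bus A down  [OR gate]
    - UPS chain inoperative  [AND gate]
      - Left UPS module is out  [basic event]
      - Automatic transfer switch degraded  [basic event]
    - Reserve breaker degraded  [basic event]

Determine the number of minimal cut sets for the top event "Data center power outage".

Bus B inoperative [AND]: one cut set from each child combined → 1 × 1 = 1 cut set(s).
Utility feed down [AND]: one cut set from each child combined → 1 × 1 × 1 = 1 cut set(s).
Distribution tier lost [OR]: union of children's cut sets → 2 cut set(s).
UPS chain inoperative [AND]: one cut set from each child combined → 1 × 1 = 1 cut set(s).
Bus A down [OR]: union of children's cut sets → 2 cut set(s).
Data center power outage [OR]: union of children's cut sets → 4 cut set(s).
Minimal cut sets: {Aft PDU is down, Upper battery string faulted}; {Backup diesel generator is inoperative, Outboard fuel pump degraded, Redundant static switch faulted}; {Automatic transfer switch degraded, Left UPS module is out}; {Reserve breaker degraded}.

4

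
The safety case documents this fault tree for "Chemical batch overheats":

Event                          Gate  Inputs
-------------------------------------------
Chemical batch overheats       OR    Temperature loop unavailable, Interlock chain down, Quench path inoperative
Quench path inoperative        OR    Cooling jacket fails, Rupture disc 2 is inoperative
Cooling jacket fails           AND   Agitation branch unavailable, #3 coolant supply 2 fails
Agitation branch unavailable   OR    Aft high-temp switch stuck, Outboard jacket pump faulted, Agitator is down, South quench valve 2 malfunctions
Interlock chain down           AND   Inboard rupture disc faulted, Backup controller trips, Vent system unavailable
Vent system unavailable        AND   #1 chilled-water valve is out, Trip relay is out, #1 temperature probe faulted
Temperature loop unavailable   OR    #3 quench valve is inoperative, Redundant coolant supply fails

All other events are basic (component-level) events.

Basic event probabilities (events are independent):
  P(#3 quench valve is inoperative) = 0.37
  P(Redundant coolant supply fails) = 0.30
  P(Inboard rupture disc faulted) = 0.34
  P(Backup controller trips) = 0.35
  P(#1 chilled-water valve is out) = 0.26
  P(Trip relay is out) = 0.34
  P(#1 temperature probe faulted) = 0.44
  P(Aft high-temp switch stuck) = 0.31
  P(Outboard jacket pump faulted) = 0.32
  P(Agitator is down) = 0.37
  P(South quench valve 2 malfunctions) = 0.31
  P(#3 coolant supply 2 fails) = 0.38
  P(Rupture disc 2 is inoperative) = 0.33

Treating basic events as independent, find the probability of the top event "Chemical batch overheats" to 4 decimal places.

P(Temperature loop unavailable) [OR] = 1 − (1−0.37) × (1−0.30) = 0.559000
P(Vent system unavailable) [AND] = 0.26 × 0.34 × 0.44 = 0.038896
P(Interlock chain down) [AND] = 0.34 × 0.35 × 0.038896 = 0.004629
P(Agitation branch unavailable) [OR] = 1 − (1−0.31) × (1−0.32) × (1−0.37) × (1−0.31) = 0.796039
P(Cooling jacket fails) [AND] = 0.796039 × 0.38 = 0.302495
P(Quench path inoperative) [OR] = 1 − (1−0.302495) × (1−0.33) = 0.532672
P(Chemical batch overheats) [OR] = 1 − (1−0.559000) × (1−0.004629) × (1−0.532672) = 0.794862
Rounded to 4 decimal places: P(Chemical batch overheats) ≈ 0.7949.

0.7949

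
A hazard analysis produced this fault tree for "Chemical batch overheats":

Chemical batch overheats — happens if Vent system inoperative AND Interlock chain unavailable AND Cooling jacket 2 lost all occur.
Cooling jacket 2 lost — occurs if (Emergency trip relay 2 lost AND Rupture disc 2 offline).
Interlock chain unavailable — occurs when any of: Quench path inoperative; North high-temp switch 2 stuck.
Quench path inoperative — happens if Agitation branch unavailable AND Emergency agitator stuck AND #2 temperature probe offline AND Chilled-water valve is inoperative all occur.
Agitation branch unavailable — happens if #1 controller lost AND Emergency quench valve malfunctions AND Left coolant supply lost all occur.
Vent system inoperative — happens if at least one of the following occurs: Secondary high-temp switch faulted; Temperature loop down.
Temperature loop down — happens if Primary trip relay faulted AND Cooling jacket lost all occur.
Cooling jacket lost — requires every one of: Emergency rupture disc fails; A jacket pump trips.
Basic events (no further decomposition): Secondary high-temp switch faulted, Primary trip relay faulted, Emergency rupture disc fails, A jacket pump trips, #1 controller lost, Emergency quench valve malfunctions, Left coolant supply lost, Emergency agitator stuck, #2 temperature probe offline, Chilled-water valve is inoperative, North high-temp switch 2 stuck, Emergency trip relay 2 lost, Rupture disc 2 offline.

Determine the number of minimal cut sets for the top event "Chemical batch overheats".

Cooling jacket lost [AND]: one cut set from each child combined → 1 × 1 = 1 cut set(s).
Temperature loop down [AND]: one cut set from each child combined → 1 × 1 = 1 cut set(s).
Vent system inoperative [OR]: union of children's cut sets → 2 cut set(s).
Agitation branch unavailable [AND]: one cut set from each child combined → 1 × 1 × 1 = 1 cut set(s).
Quench path inoperative [AND]: one cut set from each child combined → 1 × 1 × 1 × 1 = 1 cut set(s).
Interlock chain unavailable [OR]: union of children's cut sets → 2 cut set(s).
Cooling jacket 2 lost [AND]: one cut set from each child combined → 1 × 1 = 1 cut set(s).
Chemical batch overheats [AND]: one cut set from each child combined → 2 × 2 × 1 = 4 cut set(s).
Minimal cut sets: {#1 controller lost, #2 temperature probe offline, Chilled-water valve is inoperative, Emergency agitator stuck, Emergency quench valve malfunctions, Emergency trip relay 2 lost, Left coolant supply lost, Rupture disc 2 offline, Secondary high-temp switch faulted}; {Emergency trip relay 2 lost, North high-temp switch 2 stuck, Rupture disc 2 offline, Secondary high-temp switch faulted}; {#1 controller lost, #2 temperature probe offline, A jacket pump trips, Chilled-water valve is inoperative, Emergency agitator stuck, Emergency quench valve malfunctions, Emergency rupture disc fails, Emergency trip relay 2 lost, Left coolant supply lost, Primary trip relay faulted, Rupture disc 2 offline}; {A jacket pump trips, Emergency rupture disc fails, Emergency trip relay 2 lost, North high-temp switch 2 stuck, Primary trip relay faulted, Rupture disc 2 offline}.

4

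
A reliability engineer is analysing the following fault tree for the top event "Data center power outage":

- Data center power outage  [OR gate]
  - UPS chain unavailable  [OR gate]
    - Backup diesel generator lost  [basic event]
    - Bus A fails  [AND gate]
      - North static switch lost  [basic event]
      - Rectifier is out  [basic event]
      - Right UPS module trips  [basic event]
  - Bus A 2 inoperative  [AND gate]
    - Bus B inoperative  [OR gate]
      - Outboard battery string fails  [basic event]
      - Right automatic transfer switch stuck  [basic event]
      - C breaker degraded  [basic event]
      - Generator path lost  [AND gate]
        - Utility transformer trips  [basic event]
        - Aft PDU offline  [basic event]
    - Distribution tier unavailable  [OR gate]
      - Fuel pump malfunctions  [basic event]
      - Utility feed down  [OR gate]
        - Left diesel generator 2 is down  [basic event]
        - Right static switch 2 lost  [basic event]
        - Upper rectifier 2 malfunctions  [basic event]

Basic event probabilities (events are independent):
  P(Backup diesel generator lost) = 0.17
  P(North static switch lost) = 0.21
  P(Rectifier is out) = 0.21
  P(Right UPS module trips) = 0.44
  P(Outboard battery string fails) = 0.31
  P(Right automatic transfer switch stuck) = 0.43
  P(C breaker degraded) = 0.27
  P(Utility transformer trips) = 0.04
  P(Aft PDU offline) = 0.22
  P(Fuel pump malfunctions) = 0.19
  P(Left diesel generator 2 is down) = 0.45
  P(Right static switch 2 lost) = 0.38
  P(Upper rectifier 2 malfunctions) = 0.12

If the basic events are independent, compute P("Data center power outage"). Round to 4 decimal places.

P(Bus A fails) [AND] = 0.21 × 0.21 × 0.44 = 0.019404
P(UPS chain unavailable) [OR] = 1 − (1−0.17) × (1−0.019404) = 0.186105
P(Generator path lost) [AND] = 0.04 × 0.22 = 0.008800
P(Bus B inoperative) [OR] = 1 − (1−0.31) × (1−0.43) × (1−0.27) × (1−0.008800) = 0.715418
P(Utility feed down) [OR] = 1 − (1−0.45) × (1−0.38) × (1−0.12) = 0.699920
P(Distribution tier unavailable) [OR] = 1 − (1−0.19) × (1−0.699920) = 0.756935
P(Bus A 2 inoperative) [AND] = 0.715418 × 0.756935 = 0.541525
P(Data center power outage) [OR] = 1 − (1−0.186105) × (1−0.541525) = 0.626849
Rounded to 4 decimal places: P(Data center power outage) ≈ 0.6268.

0.6268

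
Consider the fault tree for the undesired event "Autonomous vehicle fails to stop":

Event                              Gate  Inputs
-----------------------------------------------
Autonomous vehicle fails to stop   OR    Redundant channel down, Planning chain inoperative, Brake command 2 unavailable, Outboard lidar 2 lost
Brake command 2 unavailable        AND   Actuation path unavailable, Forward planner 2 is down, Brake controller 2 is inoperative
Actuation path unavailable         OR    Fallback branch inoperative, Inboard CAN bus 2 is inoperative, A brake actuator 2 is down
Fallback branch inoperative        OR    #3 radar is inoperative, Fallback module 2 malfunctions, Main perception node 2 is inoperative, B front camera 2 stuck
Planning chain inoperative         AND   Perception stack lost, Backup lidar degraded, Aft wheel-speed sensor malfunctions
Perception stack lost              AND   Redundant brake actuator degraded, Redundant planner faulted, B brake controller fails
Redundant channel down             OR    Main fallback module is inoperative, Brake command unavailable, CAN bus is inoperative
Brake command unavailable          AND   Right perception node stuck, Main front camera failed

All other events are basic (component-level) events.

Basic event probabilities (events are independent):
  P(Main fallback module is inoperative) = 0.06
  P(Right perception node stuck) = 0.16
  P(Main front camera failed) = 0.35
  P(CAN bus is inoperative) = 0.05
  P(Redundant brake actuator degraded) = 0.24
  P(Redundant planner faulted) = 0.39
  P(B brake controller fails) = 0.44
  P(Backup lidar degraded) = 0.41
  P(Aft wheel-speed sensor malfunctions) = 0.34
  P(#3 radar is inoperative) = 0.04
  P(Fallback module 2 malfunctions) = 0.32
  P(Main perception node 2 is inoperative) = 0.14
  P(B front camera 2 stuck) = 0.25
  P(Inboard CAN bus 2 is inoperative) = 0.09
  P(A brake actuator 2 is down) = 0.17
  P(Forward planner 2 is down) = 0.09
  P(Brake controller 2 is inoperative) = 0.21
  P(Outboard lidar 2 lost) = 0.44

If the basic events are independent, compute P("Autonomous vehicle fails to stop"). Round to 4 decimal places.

P(Brake command unavailable) [AND] = 0.16 × 0.35 = 0.056000
P(Redundant channel down) [OR] = 1 − (1−0.06) × (1−0.056000) × (1−0.05) = 0.157008
P(Perception stack lost) [AND] = 0.24 × 0.39 × 0.44 = 0.041184
P(Planning chain inoperative) [AND] = 0.041184 × 0.41 × 0.34 = 0.005741
P(Fallback branch inoperative) [OR] = 1 − (1−0.04) × (1−0.32) × (1−0.14) × (1−0.25) = 0.578944
P(Actuation path unavailable) [OR] = 1 − (1−0.578944) × (1−0.09) × (1−0.17) = 0.681976
P(Brake command 2 unavailable) [AND] = 0.681976 × 0.09 × 0.21 = 0.012889
P(Autonomous vehicle fails to stop) [OR] = 1 − (1−0.157008) × (1−0.005741) × (1−0.012889) × (1−0.44) = 0.536684
Rounded to 4 decimal places: P(Autonomous vehicle fails to stop) ≈ 0.5367.

0.5367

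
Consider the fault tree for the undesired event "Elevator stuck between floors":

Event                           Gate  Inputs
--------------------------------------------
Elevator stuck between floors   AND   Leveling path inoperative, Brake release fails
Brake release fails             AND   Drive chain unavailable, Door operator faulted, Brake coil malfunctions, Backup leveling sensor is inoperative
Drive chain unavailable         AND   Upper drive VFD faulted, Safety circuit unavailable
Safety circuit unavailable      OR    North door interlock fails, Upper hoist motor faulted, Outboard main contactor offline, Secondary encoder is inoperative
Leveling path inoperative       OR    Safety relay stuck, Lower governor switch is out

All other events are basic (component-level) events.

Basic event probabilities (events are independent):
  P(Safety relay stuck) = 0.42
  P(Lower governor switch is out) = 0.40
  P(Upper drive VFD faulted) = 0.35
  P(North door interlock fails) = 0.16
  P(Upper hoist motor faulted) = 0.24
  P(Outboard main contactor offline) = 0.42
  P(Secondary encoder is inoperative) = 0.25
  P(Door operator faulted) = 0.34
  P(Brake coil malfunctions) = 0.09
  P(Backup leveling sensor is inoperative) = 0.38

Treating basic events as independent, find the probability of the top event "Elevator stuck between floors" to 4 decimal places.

P(Leveling path inoperative) [OR] = 1 − (1−0.42) × (1−0.40) = 0.652000
P(Safety circuit unavailable) [OR] = 1 − (1−0.16) × (1−0.24) × (1−0.42) × (1−0.25) = 0.722296
P(Drive chain unavailable) [AND] = 0.35 × 0.722296 = 0.252804
P(Brake release fails) [AND] = 0.252804 × 0.34 × 0.09 × 0.38 = 0.002940
P(Elevator stuck between floors) [AND] = 0.652000 × 0.002940 = 0.001917
Rounded to 4 decimal places: P(Elevator stuck between floors) ≈ 0.0019.

0.0019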